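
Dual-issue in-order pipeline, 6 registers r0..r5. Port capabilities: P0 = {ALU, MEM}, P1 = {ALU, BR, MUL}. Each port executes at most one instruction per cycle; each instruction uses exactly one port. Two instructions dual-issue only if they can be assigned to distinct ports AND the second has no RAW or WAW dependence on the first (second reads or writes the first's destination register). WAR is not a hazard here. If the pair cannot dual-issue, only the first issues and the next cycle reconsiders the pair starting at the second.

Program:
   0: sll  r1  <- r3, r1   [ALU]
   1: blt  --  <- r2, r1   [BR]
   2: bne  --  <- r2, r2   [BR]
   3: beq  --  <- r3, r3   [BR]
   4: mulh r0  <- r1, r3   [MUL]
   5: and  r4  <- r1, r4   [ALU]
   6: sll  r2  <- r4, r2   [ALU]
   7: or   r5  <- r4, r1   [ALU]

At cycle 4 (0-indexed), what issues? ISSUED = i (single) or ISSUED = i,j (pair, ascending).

#0 head=0: sll i0 RAW r1
#1 head=1: blt i1 no-port BR/BR
#2 head=2: bne i2 no-port BR/BR
#3 head=3: beq i3 no-port BR/MUL
#4 head=4: mulh;and i4,i5 2-wide
#5 head=6: sll;or i6,i7 2-wide

ISSUED = 4,5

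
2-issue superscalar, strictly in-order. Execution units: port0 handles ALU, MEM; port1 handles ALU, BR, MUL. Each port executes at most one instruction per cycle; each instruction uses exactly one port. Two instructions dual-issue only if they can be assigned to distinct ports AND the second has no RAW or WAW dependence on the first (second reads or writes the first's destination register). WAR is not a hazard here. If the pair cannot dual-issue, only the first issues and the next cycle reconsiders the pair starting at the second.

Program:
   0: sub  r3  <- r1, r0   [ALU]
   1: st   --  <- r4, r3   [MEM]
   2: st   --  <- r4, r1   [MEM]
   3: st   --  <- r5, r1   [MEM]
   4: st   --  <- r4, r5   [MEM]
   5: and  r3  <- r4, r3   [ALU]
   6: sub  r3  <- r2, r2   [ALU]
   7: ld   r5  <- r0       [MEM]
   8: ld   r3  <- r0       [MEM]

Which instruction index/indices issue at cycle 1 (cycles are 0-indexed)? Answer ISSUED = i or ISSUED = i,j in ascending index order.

  cy0 -> i0 (sub) RAW r3
  cy1 -> i1 (st) no-port MEM/MEM
  cy2 -> i2 (st) no-port MEM/MEM
  cy3 -> i3 (st) no-port MEM/MEM
  cy4 -> i4&i5 (st/and) dual
  cy5 -> i6&i7 (sub/ld) dual
  cy6 -> i8 (ld) tail

ISSUED = 1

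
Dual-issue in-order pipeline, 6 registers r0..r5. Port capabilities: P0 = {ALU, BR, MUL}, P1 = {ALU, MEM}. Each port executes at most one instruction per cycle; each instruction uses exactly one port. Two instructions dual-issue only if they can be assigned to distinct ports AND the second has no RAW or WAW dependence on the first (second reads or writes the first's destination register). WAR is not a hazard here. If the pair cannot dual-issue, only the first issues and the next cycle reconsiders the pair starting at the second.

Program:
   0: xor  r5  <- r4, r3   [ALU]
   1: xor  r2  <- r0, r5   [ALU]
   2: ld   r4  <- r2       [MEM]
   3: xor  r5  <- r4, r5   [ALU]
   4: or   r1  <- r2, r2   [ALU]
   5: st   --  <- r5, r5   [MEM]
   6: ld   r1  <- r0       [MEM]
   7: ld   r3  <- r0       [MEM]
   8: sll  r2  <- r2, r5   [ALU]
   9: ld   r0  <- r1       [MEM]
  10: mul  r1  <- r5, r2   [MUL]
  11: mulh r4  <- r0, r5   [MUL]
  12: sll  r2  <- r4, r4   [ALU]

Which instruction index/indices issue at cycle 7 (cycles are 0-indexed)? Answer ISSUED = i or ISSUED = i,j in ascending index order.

ISSUED = 9,10

  cy0 -> i0 (xor) RAW r5
  cy1 -> i1 (xor) RAW r2
  cy2 -> i2 (ld) RAW r4
  cy3 -> i3+i4 (xor/or) pair
  cy4 -> i5 (st) no-port MEM/MEM
  cy5 -> i6 (ld) no-port MEM/MEM
  cy6 -> i7+i8 (ld/sll) pair
  cy7 -> i9+i10 (ld/mul) pair
  cy8 -> i11 (mulh) RAW r4
  cy9 -> i12 (sll) tail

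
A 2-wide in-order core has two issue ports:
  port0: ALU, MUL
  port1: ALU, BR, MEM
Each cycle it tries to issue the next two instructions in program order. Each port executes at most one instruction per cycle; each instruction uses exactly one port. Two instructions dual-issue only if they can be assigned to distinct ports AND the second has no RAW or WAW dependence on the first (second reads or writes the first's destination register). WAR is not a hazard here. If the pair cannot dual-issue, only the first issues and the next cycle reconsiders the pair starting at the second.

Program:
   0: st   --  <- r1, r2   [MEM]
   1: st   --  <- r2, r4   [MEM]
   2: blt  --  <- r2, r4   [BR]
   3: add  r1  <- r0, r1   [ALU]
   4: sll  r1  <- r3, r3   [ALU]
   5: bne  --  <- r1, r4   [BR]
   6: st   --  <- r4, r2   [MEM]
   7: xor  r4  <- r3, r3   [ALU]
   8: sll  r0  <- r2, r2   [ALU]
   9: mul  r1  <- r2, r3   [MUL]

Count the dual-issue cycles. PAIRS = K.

PAIRS = 3

0. st @i0  | no-port MEM/MEM
1. st @i1  | no-port MEM/BR
2. blt+add @i2,i3  | pair
3. sll @i4  | RAW r1
4. bne @i5  | no-port BR/MEM
5. st+xor @i6,i7  | pair
6. sll+mul @i8,i9  | pair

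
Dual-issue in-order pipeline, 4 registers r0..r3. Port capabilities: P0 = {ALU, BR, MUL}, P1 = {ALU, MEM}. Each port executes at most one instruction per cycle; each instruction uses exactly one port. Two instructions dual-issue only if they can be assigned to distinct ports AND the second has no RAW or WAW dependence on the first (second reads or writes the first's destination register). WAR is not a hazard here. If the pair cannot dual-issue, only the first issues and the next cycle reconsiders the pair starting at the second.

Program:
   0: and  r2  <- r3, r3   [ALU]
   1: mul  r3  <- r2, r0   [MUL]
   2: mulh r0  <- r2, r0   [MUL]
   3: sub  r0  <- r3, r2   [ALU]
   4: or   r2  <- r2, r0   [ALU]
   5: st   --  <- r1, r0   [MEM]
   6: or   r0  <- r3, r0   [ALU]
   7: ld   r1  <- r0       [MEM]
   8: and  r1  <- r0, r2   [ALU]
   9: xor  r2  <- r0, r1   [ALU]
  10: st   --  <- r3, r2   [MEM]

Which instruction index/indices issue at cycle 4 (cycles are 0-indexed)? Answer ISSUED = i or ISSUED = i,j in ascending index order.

c0: i0 and.ALU  RAW r2
c1: i1 mul.MUL  no-port MUL/MUL
c2: i2 mulh.MUL  WAW r0
c3: i3 sub.ALU  RAW r0
c4: i4&i5 or.ALU+st.MEM  pair
c5: i6 or.ALU  RAW r0
c6: i7 ld.MEM  WAW r1
c7: i8 and.ALU  RAW r1
c8: i9 xor.ALU  RAW r2
c9: i10 st.MEM  tail

ISSUED = 4,5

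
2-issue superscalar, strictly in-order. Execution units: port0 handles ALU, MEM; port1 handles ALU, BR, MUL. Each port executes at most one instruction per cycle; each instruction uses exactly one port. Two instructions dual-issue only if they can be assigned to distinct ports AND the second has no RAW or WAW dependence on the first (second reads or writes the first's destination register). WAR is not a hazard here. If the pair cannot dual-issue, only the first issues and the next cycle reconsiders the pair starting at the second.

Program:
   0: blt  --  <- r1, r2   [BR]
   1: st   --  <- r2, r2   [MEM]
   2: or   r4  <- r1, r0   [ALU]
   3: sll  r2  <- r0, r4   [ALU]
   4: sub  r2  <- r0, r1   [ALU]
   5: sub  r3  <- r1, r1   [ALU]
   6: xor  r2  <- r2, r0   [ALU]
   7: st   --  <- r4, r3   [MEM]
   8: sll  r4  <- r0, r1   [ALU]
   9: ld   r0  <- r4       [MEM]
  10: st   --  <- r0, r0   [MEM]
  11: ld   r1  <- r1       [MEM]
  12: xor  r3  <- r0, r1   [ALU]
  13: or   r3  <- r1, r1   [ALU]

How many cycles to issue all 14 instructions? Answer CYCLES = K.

CYCLES = 11

  cy0 -> i0+i1 (blt.BR/st.MEM) 2-wide
  cy1 -> i2 (or.ALU) RAW r4
  cy2 -> i3 (sll.ALU) WAW r2
  cy3 -> i4+i5 (sub.ALU/sub.ALU) 2-wide
  cy4 -> i6+i7 (xor.ALU/st.MEM) 2-wide
  cy5 -> i8 (sll.ALU) RAW r4
  cy6 -> i9 (ld.MEM) no-port MEM/MEM
  cy7 -> i10 (st.MEM) no-port MEM/MEM
  cy8 -> i11 (ld.MEM) RAW r1
  cy9 -> i12 (xor.ALU) WAW r3
  cy10 -> i13 (or.ALU) tail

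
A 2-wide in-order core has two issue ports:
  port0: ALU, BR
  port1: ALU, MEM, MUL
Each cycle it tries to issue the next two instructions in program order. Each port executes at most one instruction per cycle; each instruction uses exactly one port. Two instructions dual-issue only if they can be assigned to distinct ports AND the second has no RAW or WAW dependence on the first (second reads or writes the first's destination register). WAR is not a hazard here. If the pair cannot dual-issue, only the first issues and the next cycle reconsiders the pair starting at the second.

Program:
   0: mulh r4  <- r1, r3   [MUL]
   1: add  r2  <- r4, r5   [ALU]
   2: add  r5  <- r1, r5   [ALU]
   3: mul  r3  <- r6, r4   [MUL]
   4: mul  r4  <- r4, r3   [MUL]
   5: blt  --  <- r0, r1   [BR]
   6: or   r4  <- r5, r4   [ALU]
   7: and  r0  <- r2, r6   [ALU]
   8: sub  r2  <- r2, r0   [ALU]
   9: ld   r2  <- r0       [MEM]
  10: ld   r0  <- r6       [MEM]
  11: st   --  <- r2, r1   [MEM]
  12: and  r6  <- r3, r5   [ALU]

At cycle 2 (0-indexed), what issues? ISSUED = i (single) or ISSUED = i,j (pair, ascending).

t=0 i0:mulh.MUL ; RAW r4
t=1 i1&i2:add.ALU/add.ALU ; dual
t=2 i3:mul.MUL ; no-port MUL/MUL
t=3 i4&i5:mul.MUL/blt.BR ; dual
t=4 i6&i7:or.ALU/and.ALU ; dual
t=5 i8:sub.ALU ; WAW r2
t=6 i9:ld.MEM ; no-port MEM/MEM
t=7 i10:ld.MEM ; no-port MEM/MEM
t=8 i11&i12:st.MEM/and.ALU ; dual

ISSUED = 3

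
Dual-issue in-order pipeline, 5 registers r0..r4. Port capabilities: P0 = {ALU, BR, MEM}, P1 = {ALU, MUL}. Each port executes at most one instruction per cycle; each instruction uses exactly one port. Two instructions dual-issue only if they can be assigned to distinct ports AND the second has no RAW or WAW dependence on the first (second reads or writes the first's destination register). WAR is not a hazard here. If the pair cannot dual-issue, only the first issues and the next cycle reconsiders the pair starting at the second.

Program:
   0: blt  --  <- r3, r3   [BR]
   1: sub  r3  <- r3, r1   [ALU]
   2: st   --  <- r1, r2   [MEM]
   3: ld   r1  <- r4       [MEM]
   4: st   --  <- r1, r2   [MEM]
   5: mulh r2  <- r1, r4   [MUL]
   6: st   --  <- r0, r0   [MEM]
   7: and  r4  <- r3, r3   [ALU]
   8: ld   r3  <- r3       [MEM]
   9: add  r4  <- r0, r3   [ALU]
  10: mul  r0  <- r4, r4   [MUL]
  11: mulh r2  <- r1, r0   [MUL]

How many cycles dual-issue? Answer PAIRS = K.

0. blt sub @i0+i1  | 2-wide
1. st @i2  | no-port MEM/MEM
2. ld @i3  | no-port MEM/MEM
3. st mulh @i4+i5  | 2-wide
4. st and @i6+i7  | 2-wide
5. ld @i8  | RAW r3
6. add @i9  | RAW r4
7. mul @i10  | no-port MUL/MUL
8. mulh @i11  | tail

PAIRS = 3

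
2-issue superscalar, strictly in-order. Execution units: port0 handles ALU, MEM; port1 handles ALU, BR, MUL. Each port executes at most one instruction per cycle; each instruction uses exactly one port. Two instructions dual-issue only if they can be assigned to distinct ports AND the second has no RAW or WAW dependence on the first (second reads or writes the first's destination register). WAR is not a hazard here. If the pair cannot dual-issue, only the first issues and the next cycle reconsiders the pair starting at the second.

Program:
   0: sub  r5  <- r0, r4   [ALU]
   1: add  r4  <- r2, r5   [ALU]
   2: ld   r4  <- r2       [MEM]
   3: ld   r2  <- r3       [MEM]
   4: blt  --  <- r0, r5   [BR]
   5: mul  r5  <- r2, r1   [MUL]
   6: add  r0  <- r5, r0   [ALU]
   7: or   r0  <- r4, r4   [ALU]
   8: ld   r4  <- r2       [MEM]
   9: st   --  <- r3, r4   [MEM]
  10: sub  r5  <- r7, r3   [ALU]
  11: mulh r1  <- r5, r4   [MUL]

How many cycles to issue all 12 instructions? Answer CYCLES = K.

CYCLES = 9

0. sub.ALU @i0  | RAW r5
1. add.ALU @i1  | WAW r4
2. ld.MEM @i2  | no-port MEM/MEM
3. ld.MEM blt.BR @i3&i4  | pair
4. mul.MUL @i5  | RAW r5
5. add.ALU @i6  | WAW r0
6. or.ALU ld.MEM @i7&i8  | pair
7. st.MEM sub.ALU @i9&i10  | pair
8. mulh.MUL @i11  | tail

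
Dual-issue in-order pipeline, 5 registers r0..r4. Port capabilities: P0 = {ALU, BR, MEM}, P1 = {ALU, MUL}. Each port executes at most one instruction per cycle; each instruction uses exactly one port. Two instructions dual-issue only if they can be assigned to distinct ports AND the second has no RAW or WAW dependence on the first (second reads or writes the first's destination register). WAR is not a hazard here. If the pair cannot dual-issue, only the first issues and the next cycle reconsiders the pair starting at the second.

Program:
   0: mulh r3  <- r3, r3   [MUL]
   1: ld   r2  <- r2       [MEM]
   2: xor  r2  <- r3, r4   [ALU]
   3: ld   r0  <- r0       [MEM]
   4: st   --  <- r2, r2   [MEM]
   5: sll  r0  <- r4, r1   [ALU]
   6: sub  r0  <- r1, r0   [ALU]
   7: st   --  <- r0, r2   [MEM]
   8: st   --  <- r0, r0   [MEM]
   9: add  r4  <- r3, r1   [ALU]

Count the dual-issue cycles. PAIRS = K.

PAIRS = 4

c0: i0/i1 mulh.MUL;ld.MEM  pair
c1: i2/i3 xor.ALU;ld.MEM  pair
c2: i4/i5 st.MEM;sll.ALU  pair
c3: i6 sub.ALU  RAW r0
c4: i7 st.MEM  no-port MEM/MEM
c5: i8/i9 st.MEM;add.ALU  pair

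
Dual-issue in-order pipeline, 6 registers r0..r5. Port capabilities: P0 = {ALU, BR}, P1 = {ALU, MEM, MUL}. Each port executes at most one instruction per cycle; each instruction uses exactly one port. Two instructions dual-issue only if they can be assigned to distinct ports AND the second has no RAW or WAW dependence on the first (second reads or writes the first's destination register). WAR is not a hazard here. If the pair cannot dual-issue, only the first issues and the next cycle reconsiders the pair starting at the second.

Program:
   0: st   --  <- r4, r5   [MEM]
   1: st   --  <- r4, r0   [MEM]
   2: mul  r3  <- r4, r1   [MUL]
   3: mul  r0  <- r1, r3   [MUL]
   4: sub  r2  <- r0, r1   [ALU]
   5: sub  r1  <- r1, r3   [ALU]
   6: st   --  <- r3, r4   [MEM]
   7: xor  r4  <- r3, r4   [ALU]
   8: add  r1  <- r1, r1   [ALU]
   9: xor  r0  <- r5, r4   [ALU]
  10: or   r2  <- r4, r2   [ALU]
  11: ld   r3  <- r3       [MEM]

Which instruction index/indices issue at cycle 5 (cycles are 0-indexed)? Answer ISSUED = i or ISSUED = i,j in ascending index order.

0. st @i0  | no-port MEM/MEM
1. st @i1  | no-port MEM/MUL
2. mul @i2  | no-port MUL/MUL
3. mul @i3  | RAW r0
4. sub sub @i4&i5  | dual
5. st xor @i6&i7  | dual
6. add xor @i8&i9  | dual
7. or ld @i10&i11  | dual

ISSUED = 6,7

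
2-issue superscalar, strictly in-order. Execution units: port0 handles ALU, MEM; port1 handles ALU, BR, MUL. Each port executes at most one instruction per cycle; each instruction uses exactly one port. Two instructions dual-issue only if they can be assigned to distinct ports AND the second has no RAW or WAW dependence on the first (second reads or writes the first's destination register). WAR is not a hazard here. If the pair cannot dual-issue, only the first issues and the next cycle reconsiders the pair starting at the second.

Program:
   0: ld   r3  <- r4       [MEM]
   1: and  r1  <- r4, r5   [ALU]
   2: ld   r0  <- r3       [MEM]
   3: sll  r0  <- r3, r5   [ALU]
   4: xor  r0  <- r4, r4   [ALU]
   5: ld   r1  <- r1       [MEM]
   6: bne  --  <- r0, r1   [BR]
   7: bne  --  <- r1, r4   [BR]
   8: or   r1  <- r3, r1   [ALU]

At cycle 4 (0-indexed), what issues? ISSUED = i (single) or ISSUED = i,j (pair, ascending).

t=0 i0/i1:ld.MEM;and.ALU ; pair
t=1 i2:ld.MEM ; WAW r0
t=2 i3:sll.ALU ; WAW r0
t=3 i4/i5:xor.ALU;ld.MEM ; pair
t=4 i6:bne.BR ; no-port BR/BR
t=5 i7/i8:bne.BR;or.ALU ; pair

ISSUED = 6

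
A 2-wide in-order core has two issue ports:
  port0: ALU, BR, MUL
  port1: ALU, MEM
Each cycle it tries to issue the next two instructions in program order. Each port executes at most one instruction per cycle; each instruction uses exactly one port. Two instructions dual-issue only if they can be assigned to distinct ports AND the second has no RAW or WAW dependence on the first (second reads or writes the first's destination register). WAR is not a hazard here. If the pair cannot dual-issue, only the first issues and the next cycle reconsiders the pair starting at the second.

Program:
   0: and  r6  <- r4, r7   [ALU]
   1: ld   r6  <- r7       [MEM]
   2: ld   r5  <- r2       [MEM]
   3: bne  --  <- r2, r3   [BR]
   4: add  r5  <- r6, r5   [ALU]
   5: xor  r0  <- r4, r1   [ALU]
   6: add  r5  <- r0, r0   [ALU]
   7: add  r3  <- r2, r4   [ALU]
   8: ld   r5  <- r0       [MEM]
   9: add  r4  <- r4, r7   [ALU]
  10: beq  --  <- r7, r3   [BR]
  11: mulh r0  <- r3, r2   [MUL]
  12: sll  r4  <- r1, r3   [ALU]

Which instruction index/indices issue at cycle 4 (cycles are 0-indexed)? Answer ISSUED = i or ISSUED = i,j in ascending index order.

#0 head=0: and i0 WAW r6
#1 head=1: ld i1 no-port MEM/MEM
#2 head=2: ld+bne i2,i3 2-wide
#3 head=4: add+xor i4,i5 2-wide
#4 head=6: add+add i6,i7 2-wide
#5 head=8: ld+add i8,i9 2-wide
#6 head=10: beq i10 no-port BR/MUL
#7 head=11: mulh+sll i11,i12 2-wide

ISSUED = 6,7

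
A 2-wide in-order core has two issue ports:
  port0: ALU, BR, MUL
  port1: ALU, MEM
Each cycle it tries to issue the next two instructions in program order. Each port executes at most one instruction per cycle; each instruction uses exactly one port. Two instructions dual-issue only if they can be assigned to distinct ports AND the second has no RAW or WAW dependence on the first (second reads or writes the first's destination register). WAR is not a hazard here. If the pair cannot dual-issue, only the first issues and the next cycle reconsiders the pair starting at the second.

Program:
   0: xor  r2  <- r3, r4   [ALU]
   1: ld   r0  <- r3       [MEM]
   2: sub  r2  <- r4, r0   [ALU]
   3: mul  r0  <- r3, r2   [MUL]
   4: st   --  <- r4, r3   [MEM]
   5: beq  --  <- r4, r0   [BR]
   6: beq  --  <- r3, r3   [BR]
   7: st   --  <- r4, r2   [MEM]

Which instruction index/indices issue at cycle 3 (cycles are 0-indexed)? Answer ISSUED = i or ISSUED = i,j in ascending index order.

[0] i0+i1  xor.ALU;ld.MEM  -- 2-wide
[1] i2  sub.ALU  -- RAW r2
[2] i3+i4  mul.MUL;st.MEM  -- 2-wide
[3] i5  beq.BR  -- no-port BR/BR
[4] i6+i7  beq.BR;st.MEM  -- 2-wide

ISSUED = 5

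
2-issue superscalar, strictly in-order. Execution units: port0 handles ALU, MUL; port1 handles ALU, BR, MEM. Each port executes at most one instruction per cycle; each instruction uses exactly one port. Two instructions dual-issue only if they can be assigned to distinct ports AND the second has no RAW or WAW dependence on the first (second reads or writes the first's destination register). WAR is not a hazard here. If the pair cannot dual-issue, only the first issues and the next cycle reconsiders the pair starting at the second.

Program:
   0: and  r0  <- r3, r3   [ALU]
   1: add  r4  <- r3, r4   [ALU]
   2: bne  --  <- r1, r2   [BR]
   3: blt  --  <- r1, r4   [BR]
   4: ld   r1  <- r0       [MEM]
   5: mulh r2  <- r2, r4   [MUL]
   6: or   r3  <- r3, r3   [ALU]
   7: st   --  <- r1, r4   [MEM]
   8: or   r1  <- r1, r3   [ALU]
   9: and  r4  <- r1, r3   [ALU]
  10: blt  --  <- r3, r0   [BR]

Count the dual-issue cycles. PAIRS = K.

PAIRS = 4

t=0 i0&i1:and;add ; 2-wide
t=1 i2:bne ; no-port BR/BR
t=2 i3:blt ; no-port BR/MEM
t=3 i4&i5:ld;mulh ; 2-wide
t=4 i6&i7:or;st ; 2-wide
t=5 i8:or ; RAW r1
t=6 i9&i10:and;blt ; 2-wide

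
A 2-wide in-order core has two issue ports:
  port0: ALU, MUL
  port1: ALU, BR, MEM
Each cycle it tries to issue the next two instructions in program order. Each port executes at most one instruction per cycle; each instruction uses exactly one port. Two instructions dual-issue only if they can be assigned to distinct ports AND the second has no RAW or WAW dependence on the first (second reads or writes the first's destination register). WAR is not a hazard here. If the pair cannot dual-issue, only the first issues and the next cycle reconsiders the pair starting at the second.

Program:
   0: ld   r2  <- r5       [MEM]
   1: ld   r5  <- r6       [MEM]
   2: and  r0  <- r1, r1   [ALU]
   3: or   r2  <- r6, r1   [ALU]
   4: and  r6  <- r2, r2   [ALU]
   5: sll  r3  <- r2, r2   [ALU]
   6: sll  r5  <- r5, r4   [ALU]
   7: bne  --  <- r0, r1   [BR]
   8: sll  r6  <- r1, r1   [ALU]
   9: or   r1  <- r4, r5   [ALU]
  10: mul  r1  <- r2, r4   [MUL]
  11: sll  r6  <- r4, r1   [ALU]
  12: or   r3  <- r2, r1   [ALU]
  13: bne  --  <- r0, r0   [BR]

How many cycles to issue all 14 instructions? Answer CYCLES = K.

CYCLES = 9

c0: i0 ld.MEM  no-port MEM/MEM
c1: i1&i2 ld.MEM+and.ALU  pair
c2: i3 or.ALU  RAW r2
c3: i4&i5 and.ALU+sll.ALU  pair
c4: i6&i7 sll.ALU+bne.BR  pair
c5: i8&i9 sll.ALU+or.ALU  pair
c6: i10 mul.MUL  RAW r1
c7: i11&i12 sll.ALU+or.ALU  pair
c8: i13 bne.BR  tail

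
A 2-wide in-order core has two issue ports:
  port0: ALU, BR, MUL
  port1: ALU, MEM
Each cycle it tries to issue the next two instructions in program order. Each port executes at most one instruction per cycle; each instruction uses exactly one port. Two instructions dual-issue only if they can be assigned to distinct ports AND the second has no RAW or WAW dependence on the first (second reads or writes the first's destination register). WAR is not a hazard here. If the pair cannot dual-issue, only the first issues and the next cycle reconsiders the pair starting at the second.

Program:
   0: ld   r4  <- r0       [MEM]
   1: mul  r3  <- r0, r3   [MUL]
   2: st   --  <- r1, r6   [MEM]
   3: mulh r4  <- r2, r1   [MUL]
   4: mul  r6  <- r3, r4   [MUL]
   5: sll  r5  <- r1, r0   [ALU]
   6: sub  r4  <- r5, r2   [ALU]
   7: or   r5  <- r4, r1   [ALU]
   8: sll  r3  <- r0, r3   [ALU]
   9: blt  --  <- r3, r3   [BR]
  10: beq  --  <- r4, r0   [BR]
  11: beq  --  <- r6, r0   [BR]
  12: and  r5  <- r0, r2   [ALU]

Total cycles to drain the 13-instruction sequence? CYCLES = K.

CYCLES = 8

t=0 i0&i1:ld.MEM/mul.MUL ; dual
t=1 i2&i3:st.MEM/mulh.MUL ; dual
t=2 i4&i5:mul.MUL/sll.ALU ; dual
t=3 i6:sub.ALU ; RAW r4
t=4 i7&i8:or.ALU/sll.ALU ; dual
t=5 i9:blt.BR ; no-port BR/BR
t=6 i10:beq.BR ; no-port BR/BR
t=7 i11&i12:beq.BR/and.ALU ; dual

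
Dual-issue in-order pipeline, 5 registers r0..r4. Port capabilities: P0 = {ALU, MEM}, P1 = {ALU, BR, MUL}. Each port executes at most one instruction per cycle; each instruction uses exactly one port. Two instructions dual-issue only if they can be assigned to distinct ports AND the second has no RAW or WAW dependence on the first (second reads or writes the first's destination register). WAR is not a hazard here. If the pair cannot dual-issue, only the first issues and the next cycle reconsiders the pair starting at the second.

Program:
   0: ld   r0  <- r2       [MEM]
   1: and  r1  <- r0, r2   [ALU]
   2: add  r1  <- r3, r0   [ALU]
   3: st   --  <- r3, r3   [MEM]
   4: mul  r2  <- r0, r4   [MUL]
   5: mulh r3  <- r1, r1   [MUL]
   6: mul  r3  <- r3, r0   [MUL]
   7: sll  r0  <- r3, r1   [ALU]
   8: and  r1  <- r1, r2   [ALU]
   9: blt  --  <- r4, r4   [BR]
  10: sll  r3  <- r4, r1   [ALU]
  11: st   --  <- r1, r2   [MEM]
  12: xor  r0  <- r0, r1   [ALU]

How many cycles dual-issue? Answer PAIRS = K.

PAIRS = 4

t=0 i0:ld.MEM ; RAW r0
t=1 i1:and.ALU ; WAW r1
t=2 i2,i3:add.ALU/st.MEM ; dual
t=3 i4:mul.MUL ; no-port MUL/MUL
t=4 i5:mulh.MUL ; no-port MUL/MUL
t=5 i6:mul.MUL ; RAW r3
t=6 i7,i8:sll.ALU/and.ALU ; dual
t=7 i9,i10:blt.BR/sll.ALU ; dual
t=8 i11,i12:st.MEM/xor.ALU ; dual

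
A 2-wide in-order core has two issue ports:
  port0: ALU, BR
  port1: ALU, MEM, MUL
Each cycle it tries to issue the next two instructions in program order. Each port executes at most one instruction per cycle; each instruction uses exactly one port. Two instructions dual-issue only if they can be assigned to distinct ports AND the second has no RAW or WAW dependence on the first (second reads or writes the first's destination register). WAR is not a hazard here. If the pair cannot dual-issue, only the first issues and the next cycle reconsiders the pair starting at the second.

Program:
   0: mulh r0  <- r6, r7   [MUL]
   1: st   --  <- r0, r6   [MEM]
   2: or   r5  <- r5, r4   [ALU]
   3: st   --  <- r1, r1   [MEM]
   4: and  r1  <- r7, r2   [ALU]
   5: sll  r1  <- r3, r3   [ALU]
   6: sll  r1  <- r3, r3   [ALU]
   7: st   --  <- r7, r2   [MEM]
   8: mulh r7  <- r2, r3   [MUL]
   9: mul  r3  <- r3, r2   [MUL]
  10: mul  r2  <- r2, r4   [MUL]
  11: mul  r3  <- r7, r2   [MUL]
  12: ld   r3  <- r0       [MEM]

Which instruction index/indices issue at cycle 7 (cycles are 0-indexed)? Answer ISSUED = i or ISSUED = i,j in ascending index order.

ISSUED = 10

t=0 i0:mulh ; no-port MUL/MEM
t=1 i1/i2:st;or ; dual
t=2 i3/i4:st;and ; dual
t=3 i5:sll ; WAW r1
t=4 i6/i7:sll;st ; dual
t=5 i8:mulh ; no-port MUL/MUL
t=6 i9:mul ; no-port MUL/MUL
t=7 i10:mul ; no-port MUL/MUL
t=8 i11:mul ; no-port MUL/MEM
t=9 i12:ld ; tail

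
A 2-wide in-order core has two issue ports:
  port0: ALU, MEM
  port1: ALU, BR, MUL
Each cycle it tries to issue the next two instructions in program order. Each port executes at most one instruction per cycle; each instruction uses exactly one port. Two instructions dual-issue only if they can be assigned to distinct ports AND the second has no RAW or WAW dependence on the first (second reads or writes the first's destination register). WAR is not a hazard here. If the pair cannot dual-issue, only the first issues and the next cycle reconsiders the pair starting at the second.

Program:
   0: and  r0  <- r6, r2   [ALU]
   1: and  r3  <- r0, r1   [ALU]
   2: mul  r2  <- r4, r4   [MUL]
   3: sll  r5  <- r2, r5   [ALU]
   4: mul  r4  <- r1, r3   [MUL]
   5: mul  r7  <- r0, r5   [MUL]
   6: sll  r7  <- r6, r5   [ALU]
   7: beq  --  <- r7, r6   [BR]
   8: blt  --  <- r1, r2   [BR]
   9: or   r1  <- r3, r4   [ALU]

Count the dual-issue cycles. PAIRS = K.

PAIRS = 3

0. and @i0  | RAW r0
1. and mul @i1+i2  | dual
2. sll mul @i3+i4  | dual
3. mul @i5  | WAW r7
4. sll @i6  | RAW r7
5. beq @i7  | no-port BR/BR
6. blt or @i8+i9  | dual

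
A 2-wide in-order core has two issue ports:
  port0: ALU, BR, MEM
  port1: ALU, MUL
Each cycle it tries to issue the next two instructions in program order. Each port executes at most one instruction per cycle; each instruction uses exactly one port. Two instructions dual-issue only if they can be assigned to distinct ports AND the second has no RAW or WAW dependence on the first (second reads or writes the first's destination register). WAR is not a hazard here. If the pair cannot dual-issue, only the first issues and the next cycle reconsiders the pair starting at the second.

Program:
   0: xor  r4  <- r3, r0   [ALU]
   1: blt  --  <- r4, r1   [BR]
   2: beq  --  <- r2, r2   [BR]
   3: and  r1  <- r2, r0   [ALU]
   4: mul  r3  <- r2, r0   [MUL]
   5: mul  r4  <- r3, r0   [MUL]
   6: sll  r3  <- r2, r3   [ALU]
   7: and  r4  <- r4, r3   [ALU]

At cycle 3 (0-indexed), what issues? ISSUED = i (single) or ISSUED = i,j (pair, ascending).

[0] i0  xor  -- RAW r4
[1] i1  blt  -- no-port BR/BR
[2] i2+i3  beq+and  -- 2-wide
[3] i4  mul  -- no-port MUL/MUL
[4] i5+i6  mul+sll  -- 2-wide
[5] i7  and  -- tail

ISSUED = 4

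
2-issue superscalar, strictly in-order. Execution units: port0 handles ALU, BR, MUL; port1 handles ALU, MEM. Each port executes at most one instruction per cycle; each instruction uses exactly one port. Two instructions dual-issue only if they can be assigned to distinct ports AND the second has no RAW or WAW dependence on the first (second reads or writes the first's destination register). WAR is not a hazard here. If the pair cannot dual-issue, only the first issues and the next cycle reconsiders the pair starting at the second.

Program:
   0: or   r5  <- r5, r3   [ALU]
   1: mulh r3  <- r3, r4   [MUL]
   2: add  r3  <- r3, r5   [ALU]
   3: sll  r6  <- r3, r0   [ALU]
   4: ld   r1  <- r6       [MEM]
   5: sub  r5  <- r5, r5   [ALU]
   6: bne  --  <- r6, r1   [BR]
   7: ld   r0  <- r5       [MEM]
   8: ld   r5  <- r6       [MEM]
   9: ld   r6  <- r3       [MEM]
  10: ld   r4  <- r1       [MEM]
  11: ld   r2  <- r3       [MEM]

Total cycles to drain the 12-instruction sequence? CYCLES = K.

t=0 i0&i1:or.ALU mulh.MUL ; dual
t=1 i2:add.ALU ; RAW r3
t=2 i3:sll.ALU ; RAW r6
t=3 i4&i5:ld.MEM sub.ALU ; dual
t=4 i6&i7:bne.BR ld.MEM ; dual
t=5 i8:ld.MEM ; no-port MEM/MEM
t=6 i9:ld.MEM ; no-port MEM/MEM
t=7 i10:ld.MEM ; no-port MEM/MEM
t=8 i11:ld.MEM ; tail

CYCLES = 9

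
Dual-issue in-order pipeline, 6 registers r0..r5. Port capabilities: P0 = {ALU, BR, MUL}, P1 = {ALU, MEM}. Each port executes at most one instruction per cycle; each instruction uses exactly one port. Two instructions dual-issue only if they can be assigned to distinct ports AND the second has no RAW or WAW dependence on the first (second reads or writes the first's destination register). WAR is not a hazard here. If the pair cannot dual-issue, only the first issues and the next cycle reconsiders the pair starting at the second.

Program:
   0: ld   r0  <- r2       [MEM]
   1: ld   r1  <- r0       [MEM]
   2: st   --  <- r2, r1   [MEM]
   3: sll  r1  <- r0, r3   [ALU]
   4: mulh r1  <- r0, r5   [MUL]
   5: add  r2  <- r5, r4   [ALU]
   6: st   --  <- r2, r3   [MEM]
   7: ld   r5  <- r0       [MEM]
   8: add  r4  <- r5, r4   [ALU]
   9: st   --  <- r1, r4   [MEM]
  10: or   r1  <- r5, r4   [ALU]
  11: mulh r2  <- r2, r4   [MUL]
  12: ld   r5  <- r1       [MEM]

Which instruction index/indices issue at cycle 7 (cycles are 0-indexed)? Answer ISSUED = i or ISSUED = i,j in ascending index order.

#0 head=0: ld i0 no-port MEM/MEM
#1 head=1: ld i1 no-port MEM/MEM
#2 head=2: st;sll i2+i3 dual
#3 head=4: mulh;add i4+i5 dual
#4 head=6: st i6 no-port MEM/MEM
#5 head=7: ld i7 RAW r5
#6 head=8: add i8 RAW r4
#7 head=9: st;or i9+i10 dual
#8 head=11: mulh;ld i11+i12 dual

ISSUED = 9,10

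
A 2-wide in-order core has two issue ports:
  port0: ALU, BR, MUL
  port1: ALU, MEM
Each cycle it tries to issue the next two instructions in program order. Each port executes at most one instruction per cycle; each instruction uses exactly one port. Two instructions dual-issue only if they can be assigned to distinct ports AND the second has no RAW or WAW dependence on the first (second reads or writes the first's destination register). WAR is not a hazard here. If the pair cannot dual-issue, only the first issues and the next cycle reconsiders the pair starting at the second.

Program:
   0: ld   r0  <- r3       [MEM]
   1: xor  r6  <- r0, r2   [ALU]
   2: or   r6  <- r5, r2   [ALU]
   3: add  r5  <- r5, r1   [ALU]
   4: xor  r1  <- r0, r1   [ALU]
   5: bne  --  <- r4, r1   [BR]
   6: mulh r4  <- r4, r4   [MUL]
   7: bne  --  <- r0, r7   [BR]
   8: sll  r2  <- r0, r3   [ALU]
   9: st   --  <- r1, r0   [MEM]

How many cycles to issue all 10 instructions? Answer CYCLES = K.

[0] i0  ld.MEM  -- RAW r0
[1] i1  xor.ALU  -- WAW r6
[2] i2,i3  or.ALU+add.ALU  -- pair
[3] i4  xor.ALU  -- RAW r1
[4] i5  bne.BR  -- no-port BR/MUL
[5] i6  mulh.MUL  -- no-port MUL/BR
[6] i7,i8  bne.BR+sll.ALU  -- pair
[7] i9  st.MEM  -- tail

CYCLES = 8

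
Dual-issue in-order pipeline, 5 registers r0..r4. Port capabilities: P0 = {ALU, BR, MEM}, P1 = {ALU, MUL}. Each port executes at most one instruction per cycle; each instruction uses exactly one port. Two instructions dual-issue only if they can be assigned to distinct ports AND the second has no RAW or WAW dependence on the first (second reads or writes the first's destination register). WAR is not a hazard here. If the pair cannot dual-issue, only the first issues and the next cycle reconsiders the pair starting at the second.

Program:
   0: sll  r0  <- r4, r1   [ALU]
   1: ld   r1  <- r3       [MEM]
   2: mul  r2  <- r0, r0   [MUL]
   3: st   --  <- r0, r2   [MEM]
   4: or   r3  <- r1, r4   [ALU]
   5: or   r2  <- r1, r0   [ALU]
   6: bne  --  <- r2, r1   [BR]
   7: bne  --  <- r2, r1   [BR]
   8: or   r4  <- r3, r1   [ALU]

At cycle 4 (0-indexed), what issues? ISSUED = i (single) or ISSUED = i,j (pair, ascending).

  cy0 -> i0&i1 (sll ld) dual
  cy1 -> i2 (mul) RAW r2
  cy2 -> i3&i4 (st or) dual
  cy3 -> i5 (or) RAW r2
  cy4 -> i6 (bne) no-port BR/BR
  cy5 -> i7&i8 (bne or) dual

ISSUED = 6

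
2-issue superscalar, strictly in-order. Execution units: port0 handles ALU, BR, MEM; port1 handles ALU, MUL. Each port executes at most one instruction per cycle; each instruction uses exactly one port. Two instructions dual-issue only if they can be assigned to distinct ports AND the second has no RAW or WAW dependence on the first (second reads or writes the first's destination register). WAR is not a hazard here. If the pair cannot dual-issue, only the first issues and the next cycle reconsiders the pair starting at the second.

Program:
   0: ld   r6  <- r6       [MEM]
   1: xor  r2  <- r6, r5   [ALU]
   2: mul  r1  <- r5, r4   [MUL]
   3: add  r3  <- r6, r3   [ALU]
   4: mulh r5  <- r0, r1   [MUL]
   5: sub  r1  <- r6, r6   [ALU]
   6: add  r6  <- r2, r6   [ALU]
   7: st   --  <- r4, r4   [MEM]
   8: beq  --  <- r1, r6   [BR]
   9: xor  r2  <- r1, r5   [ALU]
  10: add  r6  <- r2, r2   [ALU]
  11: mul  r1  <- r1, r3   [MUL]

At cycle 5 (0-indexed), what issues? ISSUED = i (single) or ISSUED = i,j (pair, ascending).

c0: i0 ld.MEM  RAW r6
c1: i1&i2 xor.ALU/mul.MUL  pair
c2: i3&i4 add.ALU/mulh.MUL  pair
c3: i5&i6 sub.ALU/add.ALU  pair
c4: i7 st.MEM  no-port MEM/BR
c5: i8&i9 beq.BR/xor.ALU  pair
c6: i10&i11 add.ALU/mul.MUL  pair

ISSUED = 8,9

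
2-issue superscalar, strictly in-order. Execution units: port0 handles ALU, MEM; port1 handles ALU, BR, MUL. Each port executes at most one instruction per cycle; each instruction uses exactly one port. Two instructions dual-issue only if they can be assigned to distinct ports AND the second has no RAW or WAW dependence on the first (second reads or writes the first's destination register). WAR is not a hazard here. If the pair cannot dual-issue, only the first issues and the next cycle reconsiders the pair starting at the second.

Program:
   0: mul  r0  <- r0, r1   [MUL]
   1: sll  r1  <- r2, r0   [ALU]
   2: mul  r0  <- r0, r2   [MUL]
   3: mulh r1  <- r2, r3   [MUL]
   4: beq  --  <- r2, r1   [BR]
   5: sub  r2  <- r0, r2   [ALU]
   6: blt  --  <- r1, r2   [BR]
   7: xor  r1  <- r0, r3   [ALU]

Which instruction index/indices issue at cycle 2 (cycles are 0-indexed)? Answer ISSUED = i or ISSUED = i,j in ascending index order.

ISSUED = 3

t=0 i0:mul.MUL ; RAW r0
t=1 i1&i2:sll.ALU;mul.MUL ; pair
t=2 i3:mulh.MUL ; no-port MUL/BR
t=3 i4&i5:beq.BR;sub.ALU ; pair
t=4 i6&i7:blt.BR;xor.ALU ; pair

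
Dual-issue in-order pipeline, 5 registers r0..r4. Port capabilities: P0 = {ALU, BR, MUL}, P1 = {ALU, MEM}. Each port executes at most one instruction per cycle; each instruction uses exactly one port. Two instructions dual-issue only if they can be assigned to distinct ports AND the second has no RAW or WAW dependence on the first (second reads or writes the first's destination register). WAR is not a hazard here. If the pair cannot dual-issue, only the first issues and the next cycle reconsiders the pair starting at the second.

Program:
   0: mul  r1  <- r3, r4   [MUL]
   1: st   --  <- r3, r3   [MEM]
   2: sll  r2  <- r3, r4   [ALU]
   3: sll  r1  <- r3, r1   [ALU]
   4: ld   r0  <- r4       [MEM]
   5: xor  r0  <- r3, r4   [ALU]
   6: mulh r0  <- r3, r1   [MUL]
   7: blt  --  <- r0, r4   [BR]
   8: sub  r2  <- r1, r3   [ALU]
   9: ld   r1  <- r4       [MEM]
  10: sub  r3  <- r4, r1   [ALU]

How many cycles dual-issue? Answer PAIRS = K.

PAIRS = 3

  cy0 -> i0+i1 (mul/st) dual
  cy1 -> i2+i3 (sll/sll) dual
  cy2 -> i4 (ld) WAW r0
  cy3 -> i5 (xor) WAW r0
  cy4 -> i6 (mulh) no-port MUL/BR
  cy5 -> i7+i8 (blt/sub) dual
  cy6 -> i9 (ld) RAW r1
  cy7 -> i10 (sub) tail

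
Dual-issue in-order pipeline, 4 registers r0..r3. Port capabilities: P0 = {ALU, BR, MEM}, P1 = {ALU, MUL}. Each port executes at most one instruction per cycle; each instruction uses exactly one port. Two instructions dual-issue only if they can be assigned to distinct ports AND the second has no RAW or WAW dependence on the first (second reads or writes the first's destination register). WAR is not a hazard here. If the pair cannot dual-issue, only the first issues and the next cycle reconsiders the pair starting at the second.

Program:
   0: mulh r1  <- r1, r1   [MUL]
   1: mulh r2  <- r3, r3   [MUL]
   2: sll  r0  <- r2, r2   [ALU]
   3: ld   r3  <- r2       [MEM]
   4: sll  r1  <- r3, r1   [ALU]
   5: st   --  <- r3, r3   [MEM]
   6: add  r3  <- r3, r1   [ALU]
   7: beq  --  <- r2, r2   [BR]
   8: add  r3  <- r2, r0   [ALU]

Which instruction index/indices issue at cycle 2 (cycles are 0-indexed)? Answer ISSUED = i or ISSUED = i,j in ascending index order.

#0 head=0: mulh.MUL i0 no-port MUL/MUL
#1 head=1: mulh.MUL i1 RAW r2
#2 head=2: sll.ALU+ld.MEM i2,i3 dual
#3 head=4: sll.ALU+st.MEM i4,i5 dual
#4 head=6: add.ALU+beq.BR i6,i7 dual
#5 head=8: add.ALU i8 tail

ISSUED = 2,3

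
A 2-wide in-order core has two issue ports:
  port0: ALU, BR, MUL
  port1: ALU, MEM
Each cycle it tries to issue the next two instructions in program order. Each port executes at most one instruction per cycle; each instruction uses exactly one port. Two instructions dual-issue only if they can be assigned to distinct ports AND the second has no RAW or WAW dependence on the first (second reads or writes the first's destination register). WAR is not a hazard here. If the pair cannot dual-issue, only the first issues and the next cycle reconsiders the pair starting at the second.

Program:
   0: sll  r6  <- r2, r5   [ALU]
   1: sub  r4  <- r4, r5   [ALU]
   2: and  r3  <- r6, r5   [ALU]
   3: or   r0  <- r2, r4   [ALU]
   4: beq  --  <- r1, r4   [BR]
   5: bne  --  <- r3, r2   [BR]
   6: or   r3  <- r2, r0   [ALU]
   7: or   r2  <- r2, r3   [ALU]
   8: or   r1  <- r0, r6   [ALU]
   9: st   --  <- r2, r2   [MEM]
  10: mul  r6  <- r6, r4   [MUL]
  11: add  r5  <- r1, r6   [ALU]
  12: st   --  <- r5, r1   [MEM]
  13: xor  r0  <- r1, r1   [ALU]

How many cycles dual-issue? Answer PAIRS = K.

PAIRS = 6

[0] i0/i1  sll.ALU;sub.ALU  -- 2-wide
[1] i2/i3  and.ALU;or.ALU  -- 2-wide
[2] i4  beq.BR  -- no-port BR/BR
[3] i5/i6  bne.BR;or.ALU  -- 2-wide
[4] i7/i8  or.ALU;or.ALU  -- 2-wide
[5] i9/i10  st.MEM;mul.MUL  -- 2-wide
[6] i11  add.ALU  -- RAW r5
[7] i12/i13  st.MEM;xor.ALU  -- 2-wide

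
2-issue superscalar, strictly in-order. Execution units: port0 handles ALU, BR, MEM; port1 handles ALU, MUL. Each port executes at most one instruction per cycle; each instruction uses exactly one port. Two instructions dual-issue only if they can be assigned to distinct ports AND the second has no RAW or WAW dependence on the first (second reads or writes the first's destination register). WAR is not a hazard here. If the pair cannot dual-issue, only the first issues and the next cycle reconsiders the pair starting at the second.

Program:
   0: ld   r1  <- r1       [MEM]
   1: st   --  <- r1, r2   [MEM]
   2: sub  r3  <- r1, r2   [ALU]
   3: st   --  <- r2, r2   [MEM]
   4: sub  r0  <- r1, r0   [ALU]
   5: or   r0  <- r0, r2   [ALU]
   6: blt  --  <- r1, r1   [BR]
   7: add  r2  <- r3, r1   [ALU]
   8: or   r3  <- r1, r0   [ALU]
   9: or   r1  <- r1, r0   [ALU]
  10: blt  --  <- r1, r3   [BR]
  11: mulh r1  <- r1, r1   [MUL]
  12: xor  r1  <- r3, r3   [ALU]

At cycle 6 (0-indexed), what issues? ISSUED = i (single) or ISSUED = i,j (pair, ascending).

ISSUED = 10,11

[0] i0  ld  -- no-port MEM/MEM
[1] i1&i2  st/sub  -- dual
[2] i3&i4  st/sub  -- dual
[3] i5&i6  or/blt  -- dual
[4] i7&i8  add/or  -- dual
[5] i9  or  -- RAW r1
[6] i10&i11  blt/mulh  -- dual
[7] i12  xor  -- tail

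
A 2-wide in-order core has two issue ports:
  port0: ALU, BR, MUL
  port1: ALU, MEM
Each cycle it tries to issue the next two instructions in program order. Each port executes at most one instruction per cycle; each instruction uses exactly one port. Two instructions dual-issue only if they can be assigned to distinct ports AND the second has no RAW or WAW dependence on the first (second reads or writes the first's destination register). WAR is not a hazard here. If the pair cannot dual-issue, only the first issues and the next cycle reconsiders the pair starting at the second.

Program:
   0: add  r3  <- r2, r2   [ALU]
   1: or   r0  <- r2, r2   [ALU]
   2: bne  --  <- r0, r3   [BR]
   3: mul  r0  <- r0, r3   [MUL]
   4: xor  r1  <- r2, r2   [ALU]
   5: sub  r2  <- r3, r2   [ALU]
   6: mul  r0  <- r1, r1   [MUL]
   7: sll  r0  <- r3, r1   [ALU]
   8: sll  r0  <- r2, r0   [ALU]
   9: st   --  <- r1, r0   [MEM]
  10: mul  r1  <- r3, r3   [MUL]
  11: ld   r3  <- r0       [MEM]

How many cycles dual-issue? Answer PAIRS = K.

c0: i0/i1 add.ALU or.ALU  pair
c1: i2 bne.BR  no-port BR/MUL
c2: i3/i4 mul.MUL xor.ALU  pair
c3: i5/i6 sub.ALU mul.MUL  pair
c4: i7 sll.ALU  RAW+WAW r0
c5: i8 sll.ALU  RAW r0
c6: i9/i10 st.MEM mul.MUL  pair
c7: i11 ld.MEM  tail

PAIRS = 4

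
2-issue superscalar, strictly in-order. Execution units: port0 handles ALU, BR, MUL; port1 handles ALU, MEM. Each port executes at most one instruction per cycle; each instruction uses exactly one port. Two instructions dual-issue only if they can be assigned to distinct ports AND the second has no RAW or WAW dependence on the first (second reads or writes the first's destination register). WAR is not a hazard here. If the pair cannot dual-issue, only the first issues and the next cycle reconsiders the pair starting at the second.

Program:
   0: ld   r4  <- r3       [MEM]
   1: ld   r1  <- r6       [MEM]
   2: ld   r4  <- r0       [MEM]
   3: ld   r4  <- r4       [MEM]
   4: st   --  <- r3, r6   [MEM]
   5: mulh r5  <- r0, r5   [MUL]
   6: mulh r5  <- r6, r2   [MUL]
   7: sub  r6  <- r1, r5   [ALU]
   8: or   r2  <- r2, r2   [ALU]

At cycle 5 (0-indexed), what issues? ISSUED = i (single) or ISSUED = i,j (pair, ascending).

c0: i0 ld  no-port MEM/MEM
c1: i1 ld  no-port MEM/MEM
c2: i2 ld  no-port MEM/MEM
c3: i3 ld  no-port MEM/MEM
c4: i4+i5 st/mulh  pair
c5: i6 mulh  RAW r5
c6: i7+i8 sub/or  pair

ISSUED = 6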